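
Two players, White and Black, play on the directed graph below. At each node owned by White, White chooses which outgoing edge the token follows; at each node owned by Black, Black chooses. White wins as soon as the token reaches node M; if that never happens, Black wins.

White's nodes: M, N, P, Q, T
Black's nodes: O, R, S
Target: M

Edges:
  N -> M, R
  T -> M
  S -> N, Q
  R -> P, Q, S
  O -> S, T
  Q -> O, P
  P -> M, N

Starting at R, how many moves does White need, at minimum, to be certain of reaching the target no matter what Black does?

4

A0 = {M}
A1: add {N, P, T} — N (White) has N→M; P (White) has P→M; T (White) has T→M.
A2: add {Q} — Q (White) has Q→P.
A3: add {S} — S (Black): all of {N, Q} already in.
A4: add {O, R} — O (Black): all of {S, T} already in; R (Black): all of {P, Q, S} already in.
A4 = all vertices. Fixed point.
R enters the attractor at level 4, so White can force the target in 4 moves from there.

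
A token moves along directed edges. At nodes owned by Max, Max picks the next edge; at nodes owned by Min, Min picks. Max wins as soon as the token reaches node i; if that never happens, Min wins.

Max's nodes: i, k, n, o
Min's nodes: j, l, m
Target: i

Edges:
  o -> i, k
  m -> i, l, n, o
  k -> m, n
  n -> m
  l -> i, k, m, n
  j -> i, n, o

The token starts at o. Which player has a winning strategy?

Max

A0 = {i}
A1: add {o} — o (Max) has o→i.
A2 = A1; e.g. j (Min) can still go to n. Fixed point.
o ∈ A1, so Max can force the target.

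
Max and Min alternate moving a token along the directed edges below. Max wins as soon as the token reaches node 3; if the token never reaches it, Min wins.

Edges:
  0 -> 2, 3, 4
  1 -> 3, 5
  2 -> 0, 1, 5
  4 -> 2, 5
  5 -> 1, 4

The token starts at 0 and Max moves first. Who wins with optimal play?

Track states (vertex, player-to-move).
A0 = {(3,Max), (3,Min)}
A1: add {(0,Max), (1,Max)}.
(0,Max) ∈ A1 ⇒ Max forces the target.

Max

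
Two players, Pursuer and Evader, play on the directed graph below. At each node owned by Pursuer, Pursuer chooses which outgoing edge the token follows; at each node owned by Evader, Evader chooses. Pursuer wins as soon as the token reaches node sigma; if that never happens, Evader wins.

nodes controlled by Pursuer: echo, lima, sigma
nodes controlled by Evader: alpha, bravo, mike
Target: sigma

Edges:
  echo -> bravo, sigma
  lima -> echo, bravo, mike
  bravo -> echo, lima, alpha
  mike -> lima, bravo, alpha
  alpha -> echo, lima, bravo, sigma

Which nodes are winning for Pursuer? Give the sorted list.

A0 = {sigma}
A1: add {echo} — echo (Pursuer) has echo→sigma.
A2: add {lima} — lima (Pursuer) has lima→echo.
A3 = A2; e.g. bravo (Evader) can still go to alpha. Fixed point.
Pursuer's winning region = {echo, lima, sigma}.

echo, lima, sigma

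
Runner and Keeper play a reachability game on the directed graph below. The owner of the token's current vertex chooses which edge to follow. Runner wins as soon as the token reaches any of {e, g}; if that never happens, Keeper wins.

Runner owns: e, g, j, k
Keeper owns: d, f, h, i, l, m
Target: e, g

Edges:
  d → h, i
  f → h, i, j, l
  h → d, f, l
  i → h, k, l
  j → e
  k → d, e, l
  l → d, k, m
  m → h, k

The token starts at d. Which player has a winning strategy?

Keeper

A0 = {e, g}
A1: add {j, k} — j (Runner) has j→e; k (Runner) has k→e.
A2 = A1; e.g. d (Keeper) can still go to h. Fixed point.
d never enters the attractor, so Keeper can avoid the target forever.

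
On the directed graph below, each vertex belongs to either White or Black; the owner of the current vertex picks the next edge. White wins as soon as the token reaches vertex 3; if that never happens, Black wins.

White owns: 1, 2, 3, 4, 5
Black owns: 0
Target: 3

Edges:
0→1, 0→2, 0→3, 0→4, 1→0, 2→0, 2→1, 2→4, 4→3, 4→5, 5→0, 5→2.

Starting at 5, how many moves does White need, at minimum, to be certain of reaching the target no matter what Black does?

3

A0 = {3}
A1: add {4} — 4 (White) has 4→3.
A2: add {2} — 2 (White) has 2→4.
A3: add {5} — 5 (White) has 5→2.
A4 = A3; e.g. 0 (Black) can still go to 1. Fixed point.
5 enters the attractor at level 3, so White can force the target in 3 moves from there.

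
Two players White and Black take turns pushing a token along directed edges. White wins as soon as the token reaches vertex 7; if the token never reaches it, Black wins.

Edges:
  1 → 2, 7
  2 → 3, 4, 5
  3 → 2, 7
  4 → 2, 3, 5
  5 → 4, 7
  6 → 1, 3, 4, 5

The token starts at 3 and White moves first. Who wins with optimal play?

White

Track states (vertex, player-to-move).
A0 = {(7,White), (7,Black)}
A1: add {(1,White), (3,White), (5,White)}.
(3,White) ∈ A1 ⇒ White forces the target.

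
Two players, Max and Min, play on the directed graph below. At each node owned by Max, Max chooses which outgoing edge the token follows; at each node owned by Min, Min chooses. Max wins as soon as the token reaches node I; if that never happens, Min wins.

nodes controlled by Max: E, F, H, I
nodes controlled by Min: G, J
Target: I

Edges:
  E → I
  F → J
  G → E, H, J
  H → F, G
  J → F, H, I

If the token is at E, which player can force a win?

Max

A0 = {I}
A1: add {E} — E (Max) has E→I.
A2 = A1; e.g. F (Max) has no edge into A1. Fixed point.
E ∈ A1, so Max can force the target.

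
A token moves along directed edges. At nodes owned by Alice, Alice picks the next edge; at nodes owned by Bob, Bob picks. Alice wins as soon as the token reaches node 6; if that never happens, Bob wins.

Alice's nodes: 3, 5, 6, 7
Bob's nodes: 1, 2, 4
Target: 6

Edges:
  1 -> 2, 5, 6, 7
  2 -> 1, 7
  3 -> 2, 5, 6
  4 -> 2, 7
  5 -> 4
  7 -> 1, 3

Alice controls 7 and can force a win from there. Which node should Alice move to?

A0 = {6}
A1: add {3} — 3 (Alice) has 3→6.
A2: add {7} — 7 (Alice) has 7→3.
A3 = A2; e.g. 1 (Bob) can still go to 2. Fixed point.
From 7, successor 3 is in the attractor (rank 1); the other successor 1 is not.

3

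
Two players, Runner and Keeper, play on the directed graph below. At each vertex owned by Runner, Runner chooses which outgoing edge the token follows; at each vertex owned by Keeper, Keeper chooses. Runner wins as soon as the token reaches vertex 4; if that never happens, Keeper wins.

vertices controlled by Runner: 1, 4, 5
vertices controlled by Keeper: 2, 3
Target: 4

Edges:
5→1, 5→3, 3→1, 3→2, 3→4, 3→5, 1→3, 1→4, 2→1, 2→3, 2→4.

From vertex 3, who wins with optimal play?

Keeper

A0 = {4}
A1: add {1} — 1 (Runner) has 1→4.
A2: add {5} — 5 (Runner) has 5→1.
A3 = A2; e.g. 2 (Keeper) can still go to 3. Fixed point.
3 never enters the attractor, so Keeper can avoid the target forever.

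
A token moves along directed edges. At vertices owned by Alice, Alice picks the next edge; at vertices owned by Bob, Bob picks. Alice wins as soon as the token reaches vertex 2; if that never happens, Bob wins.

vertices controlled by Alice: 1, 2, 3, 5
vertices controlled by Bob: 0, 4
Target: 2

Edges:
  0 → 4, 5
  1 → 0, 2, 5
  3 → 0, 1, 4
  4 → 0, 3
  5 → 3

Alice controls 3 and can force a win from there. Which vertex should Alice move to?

1

A0 = {2}
A1: add {1} — 1 (Alice) has 1→2.
A2: add {3} — 3 (Alice) has 3→1.
A3: add {5} — 5 (Alice) has 5→3.
A4 = A3; e.g. 0 (Bob) can still go to 4. Fixed point.
From 3, successor 1 is in the attractor (rank 1); the other successors 0, 4 are not.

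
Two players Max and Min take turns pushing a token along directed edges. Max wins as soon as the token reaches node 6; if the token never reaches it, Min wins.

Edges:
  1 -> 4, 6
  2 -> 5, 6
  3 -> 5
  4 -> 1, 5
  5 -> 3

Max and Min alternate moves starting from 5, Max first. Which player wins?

Min

Track states (vertex, player-to-move).
A0 = {(6,Max), (6,Min)}
A1: add {(1,Max), (2,Max)}.
A2 = A1; e.g. (1,Min) stays out. (5,Max) never enters ⇒ Min avoids the target.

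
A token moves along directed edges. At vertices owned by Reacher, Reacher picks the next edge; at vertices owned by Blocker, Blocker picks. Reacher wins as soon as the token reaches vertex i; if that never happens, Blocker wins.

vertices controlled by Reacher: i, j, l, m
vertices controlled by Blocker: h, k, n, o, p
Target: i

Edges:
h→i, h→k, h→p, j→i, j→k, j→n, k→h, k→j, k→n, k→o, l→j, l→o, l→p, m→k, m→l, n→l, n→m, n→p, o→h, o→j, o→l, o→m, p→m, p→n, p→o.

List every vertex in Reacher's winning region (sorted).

i, j, l, m

A0 = {i}
A1: add {j} — j (Reacher) has j→i.
A2: add {l} — l (Reacher) has l→j.
A3: add {m} — m (Reacher) has m→l.
A4 = A3; e.g. h (Blocker) can still go to k. Fixed point.
Reacher's winning region = {i, j, l, m}.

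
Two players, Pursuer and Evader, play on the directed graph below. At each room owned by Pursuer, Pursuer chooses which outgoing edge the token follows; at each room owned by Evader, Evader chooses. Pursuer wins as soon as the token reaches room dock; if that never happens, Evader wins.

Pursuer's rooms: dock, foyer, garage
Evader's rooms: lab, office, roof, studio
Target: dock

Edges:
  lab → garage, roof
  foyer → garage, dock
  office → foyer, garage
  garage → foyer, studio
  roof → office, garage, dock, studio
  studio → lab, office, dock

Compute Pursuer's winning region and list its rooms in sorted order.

A0 = {dock}
A1: add {foyer} — foyer (Pursuer) has foyer→dock.
A2: add {garage} — garage (Pursuer) has garage→foyer.
A3: add {office} — office (Evader): all of {foyer, garage} already in.
A4 = A3; e.g. lab (Evader) can still go to roof. Fixed point.
Pursuer's winning region = {dock, foyer, garage, office}.

dock, foyer, garage, office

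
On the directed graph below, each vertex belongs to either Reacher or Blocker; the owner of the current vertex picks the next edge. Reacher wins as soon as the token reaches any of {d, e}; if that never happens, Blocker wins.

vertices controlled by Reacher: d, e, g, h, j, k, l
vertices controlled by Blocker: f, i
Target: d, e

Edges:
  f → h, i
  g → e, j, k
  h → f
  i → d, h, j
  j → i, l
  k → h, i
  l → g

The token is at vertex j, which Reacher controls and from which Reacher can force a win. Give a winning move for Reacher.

l

A0 = {d, e}
A1: add {g} — g (Reacher) has g→e.
A2: add {l} — l (Reacher) has l→g.
A3: add {j} — j (Reacher) has j→l.
A4 = A3; e.g. f (Blocker) can still go to h. Fixed point.
From j, successor l is in the attractor (rank 2); the other successor i is not.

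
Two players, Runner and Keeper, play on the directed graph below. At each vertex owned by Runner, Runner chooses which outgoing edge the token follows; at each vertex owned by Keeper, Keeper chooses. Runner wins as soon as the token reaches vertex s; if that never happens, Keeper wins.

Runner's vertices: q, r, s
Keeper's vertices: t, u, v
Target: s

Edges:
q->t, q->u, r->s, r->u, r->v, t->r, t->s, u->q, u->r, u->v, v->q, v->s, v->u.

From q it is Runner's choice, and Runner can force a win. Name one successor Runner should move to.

t

A0 = {s}
A1: add {r} — r (Runner) has r→s.
A2: add {t} — t (Keeper): all of {r, s} already in.
A3: add {q} — q (Runner) has q→t.
A4 = A3; e.g. u (Keeper) can still go to v. Fixed point.
From q, successor t is in the attractor (rank 2); the other successor u is not.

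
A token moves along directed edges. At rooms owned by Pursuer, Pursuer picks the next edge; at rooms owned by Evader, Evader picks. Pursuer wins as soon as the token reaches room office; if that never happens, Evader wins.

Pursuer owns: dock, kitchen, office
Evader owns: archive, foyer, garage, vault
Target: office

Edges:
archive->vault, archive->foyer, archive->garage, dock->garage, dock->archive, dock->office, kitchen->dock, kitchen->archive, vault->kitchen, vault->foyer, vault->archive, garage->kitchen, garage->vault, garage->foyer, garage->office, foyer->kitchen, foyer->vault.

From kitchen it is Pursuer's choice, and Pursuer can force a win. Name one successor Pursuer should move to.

A0 = {office}
A1: add {dock} — dock (Pursuer) has dock→office.
A2: add {kitchen} — kitchen (Pursuer) has kitchen→dock.
A3 = A2; e.g. vault (Evader) can still go to foyer. Fixed point.
From kitchen, successor dock is in the attractor (rank 1); the other successor archive is not.

dock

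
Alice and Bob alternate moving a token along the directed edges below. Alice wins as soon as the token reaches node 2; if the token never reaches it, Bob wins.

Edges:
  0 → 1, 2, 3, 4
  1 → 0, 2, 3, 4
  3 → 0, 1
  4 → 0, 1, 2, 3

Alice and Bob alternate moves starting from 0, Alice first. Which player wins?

Alice

Track states (vertex, player-to-move).
A0 = {(2,Alice), (2,Bob)}
A1: add {(0,Alice), (1,Alice), (4,Alice)}.
(0,Alice) ∈ A1 ⇒ Alice forces the target.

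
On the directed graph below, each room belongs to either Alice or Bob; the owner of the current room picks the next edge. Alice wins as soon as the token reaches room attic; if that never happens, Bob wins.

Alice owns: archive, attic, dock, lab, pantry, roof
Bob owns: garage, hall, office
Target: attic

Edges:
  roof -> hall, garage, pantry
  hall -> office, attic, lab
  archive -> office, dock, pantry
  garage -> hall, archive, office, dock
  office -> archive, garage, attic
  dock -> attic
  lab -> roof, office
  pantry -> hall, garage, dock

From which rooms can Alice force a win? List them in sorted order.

A0 = {attic}
A1: add {dock} — dock (Alice) has dock→attic.
A2: add {archive, pantry} — archive (Alice) has archive→dock; pantry (Alice) has pantry→dock.
A3: add {roof} — roof (Alice) has roof→pantry.
A4: add {lab} — lab (Alice) has lab→roof.
A5 = A4; e.g. hall (Bob) can still go to office. Fixed point.
Alice's winning region = {archive, attic, dock, lab, pantry, roof}.

archive, attic, dock, lab, pantry, roof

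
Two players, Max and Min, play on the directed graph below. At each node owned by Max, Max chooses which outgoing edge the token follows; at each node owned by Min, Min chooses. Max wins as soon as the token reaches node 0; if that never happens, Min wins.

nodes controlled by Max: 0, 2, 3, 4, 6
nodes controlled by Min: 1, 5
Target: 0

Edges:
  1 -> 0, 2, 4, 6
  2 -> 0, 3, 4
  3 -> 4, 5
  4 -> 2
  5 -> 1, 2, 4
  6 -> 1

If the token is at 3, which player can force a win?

A0 = {0}
A1: add {2} — 2 (Max) has 2→0.
A2: add {4} — 4 (Max) has 4→2.
A3: add {3} — 3 (Max) has 3→4.
A4 = A3; e.g. 1 (Min) can still go to 6. Fixed point.
3 ∈ A3, so Max can force the target.

Max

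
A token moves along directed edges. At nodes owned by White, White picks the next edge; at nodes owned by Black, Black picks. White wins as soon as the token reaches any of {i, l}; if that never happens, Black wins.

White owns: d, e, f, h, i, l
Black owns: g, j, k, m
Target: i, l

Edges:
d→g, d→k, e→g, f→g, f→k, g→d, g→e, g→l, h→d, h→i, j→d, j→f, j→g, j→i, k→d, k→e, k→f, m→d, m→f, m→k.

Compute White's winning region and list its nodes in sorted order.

A0 = {i, l}
A1: add {h} — h (White) has h→i.
A2 = A1; e.g. d (White) has no edge into A1. Fixed point.
White's winning region = {h, i, l}.

h, i, l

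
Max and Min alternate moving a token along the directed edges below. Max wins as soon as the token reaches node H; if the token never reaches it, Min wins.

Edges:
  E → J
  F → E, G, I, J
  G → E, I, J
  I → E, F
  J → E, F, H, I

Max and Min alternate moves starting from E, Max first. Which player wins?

Min

Track states (vertex, player-to-move).
A0 = {(H,Max), (H,Min)}
A1: add {(J,Max)}.
A2: add {(E,Min)}.
A3: add {(F,Max), (G,Max), (I,Max)}.
A4 = A3; e.g. (E,Max) stays out. (E,Max) never enters ⇒ Min avoids the target.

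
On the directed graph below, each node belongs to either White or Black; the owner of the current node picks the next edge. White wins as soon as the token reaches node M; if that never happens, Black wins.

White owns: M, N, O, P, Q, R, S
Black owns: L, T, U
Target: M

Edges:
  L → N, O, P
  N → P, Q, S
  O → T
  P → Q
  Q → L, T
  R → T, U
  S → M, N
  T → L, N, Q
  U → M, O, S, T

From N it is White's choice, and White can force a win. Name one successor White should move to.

A0 = {M}
A1: add {S} — S (White) has S→M.
A2: add {N} — N (White) has N→S.
A3 = A2; e.g. L (Black) can still go to O. Fixed point.
From N, successor S is in the attractor (rank 1); the other successors P, Q are not.

S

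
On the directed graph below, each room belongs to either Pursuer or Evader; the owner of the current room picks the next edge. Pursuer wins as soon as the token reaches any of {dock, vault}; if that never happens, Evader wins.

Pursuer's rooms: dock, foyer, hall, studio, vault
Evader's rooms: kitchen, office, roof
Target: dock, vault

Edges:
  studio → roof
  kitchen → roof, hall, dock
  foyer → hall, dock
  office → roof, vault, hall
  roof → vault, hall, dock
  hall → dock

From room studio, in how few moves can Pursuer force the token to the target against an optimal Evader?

3

A0 = {dock, vault}
A1: add {foyer, hall} — foyer (Pursuer) has foyer→dock; hall (Pursuer) has hall→dock.
A2: add {roof} — roof (Evader): all of {vault, hall, dock} already in.
A3: add {kitchen, office, studio} — studio (Pursuer) has studio→roof; kitchen (Evader): all of {roof, hall, dock} already in; office (Evader): all of {roof, vault, hall} already in.
A3 = all vertices. Fixed point.
studio enters the attractor at level 3, so Pursuer can force the target in 3 moves from there.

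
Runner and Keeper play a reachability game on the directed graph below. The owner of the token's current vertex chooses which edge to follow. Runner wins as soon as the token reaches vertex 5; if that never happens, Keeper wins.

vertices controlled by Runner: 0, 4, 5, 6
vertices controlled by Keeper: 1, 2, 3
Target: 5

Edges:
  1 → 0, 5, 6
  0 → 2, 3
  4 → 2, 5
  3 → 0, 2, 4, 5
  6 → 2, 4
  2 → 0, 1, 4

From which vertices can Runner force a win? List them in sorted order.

A0 = {5}
A1: add {4} — 4 (Runner) has 4→5.
A2: add {6} — 6 (Runner) has 6→4.
A3 = A2; e.g. 0 (Runner) has no edge into A2. Fixed point.
Runner's winning region = {4, 5, 6}.

4, 5, 6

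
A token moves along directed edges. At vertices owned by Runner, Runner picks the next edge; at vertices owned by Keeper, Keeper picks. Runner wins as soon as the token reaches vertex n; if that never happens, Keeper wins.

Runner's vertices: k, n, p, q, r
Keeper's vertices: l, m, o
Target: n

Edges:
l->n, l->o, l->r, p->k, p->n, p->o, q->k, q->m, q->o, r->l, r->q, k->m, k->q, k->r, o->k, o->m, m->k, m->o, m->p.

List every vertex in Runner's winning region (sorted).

n, p

A0 = {n}
A1: add {p} — p (Runner) has p→n.
A2 = A1; e.g. k (Runner) has no edge into A1. Fixed point.
Runner's winning region = {n, p}.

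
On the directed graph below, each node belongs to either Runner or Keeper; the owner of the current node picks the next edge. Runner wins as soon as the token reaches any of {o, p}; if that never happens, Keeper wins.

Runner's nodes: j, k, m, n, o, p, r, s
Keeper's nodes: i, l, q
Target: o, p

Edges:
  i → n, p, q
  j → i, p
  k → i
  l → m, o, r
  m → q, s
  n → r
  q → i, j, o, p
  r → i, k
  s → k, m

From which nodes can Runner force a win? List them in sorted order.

j, o, p

A0 = {o, p}
A1: add {j} — j (Runner) has j→p.
A2 = A1; e.g. i (Keeper) can still go to n. Fixed point.
Runner's winning region = {j, o, p}.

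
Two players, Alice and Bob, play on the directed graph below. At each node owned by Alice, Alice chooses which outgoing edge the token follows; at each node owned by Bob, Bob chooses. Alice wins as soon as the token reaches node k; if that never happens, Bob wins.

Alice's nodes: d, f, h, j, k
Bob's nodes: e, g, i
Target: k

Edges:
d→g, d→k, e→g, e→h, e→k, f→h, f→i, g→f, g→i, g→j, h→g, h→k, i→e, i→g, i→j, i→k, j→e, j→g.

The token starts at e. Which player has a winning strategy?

Bob

A0 = {k}
A1: add {d, h} — d (Alice) has d→k; h (Alice) has h→k.
A2: add {f} — f (Alice) has f→h.
A3 = A2; e.g. e (Bob) can still go to g. Fixed point.
e never enters the attractor, so Bob can avoid the target forever.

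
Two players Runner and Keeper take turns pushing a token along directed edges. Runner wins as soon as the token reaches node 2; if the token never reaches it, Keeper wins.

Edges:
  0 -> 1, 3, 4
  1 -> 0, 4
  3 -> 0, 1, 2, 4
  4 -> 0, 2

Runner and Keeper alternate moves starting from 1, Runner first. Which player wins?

Keeper

Track states (vertex, player-to-move).
A0 = {(2,Runner), (2,Keeper)}
A1: add {(3,Runner), (4,Runner)}.
A2 = A1; e.g. (0,Runner) stays out. (1,Runner) never enters ⇒ Keeper avoids the target.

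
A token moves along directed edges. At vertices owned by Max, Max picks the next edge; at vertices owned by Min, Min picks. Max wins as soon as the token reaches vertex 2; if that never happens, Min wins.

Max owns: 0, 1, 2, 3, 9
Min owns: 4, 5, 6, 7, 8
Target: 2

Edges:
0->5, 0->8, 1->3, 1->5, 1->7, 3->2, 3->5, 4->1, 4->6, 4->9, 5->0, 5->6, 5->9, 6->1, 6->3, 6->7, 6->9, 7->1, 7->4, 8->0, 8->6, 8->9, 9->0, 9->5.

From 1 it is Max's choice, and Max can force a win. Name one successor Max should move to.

3

A0 = {2}
A1: add {3} — 3 (Max) has 3→2.
A2: add {1} — 1 (Max) has 1→3.
A3 = A2; e.g. 0 (Max) has no edge into A2. Fixed point.
From 1, successor 3 is in the attractor (rank 1); the other successors 5, 7 are not.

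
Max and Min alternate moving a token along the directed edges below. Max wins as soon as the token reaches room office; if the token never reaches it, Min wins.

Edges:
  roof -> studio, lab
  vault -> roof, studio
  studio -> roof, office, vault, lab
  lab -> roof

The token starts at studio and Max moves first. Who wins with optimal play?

Max

Track states (vertex, player-to-move).
A0 = {(office,Max), (office,Min)}
A1: add {(studio,Max)}.
(studio,Max) ∈ A1 ⇒ Max forces the target.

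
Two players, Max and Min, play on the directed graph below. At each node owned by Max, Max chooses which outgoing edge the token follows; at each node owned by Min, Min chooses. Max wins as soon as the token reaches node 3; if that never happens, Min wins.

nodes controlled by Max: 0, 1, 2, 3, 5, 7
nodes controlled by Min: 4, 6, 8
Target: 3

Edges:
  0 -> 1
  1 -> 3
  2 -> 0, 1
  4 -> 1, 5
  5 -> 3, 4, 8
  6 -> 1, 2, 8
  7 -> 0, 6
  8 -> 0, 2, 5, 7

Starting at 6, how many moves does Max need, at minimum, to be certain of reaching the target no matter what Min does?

5

A0 = {3}
A1: add {1, 5} — 1 (Max) has 1→3; 5 (Max) has 5→3.
A2: add {0, 2, 4} — 0 (Max) has 0→1; 2 (Max) has 2→1; 4 (Min): all of {1, 5} already in.
A3: add {7} — 7 (Max) has 7→0.
A4: add {8} — 8 (Min): all of {0, 2, 5, 7} already in.
A5: add {6} — 6 (Min): all of {1, 2, 8} already in.
A5 = all vertices. Fixed point.
6 enters the attractor at level 5, so Max can force the target in 5 moves from there.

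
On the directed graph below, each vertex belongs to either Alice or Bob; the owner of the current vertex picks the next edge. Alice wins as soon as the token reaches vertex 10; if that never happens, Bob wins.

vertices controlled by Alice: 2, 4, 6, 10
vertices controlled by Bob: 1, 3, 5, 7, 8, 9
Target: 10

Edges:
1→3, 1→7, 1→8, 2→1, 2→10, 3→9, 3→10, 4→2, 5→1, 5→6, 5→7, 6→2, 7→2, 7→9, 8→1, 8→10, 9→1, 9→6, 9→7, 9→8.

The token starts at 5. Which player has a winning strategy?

Bob

A0 = {10}
A1: add {2} — 2 (Alice) has 2→10.
A2: add {4, 6} — 4 (Alice) has 4→2; 6 (Alice) has 6→2.
A3 = A2; e.g. 1 (Bob) can still go to 3. Fixed point.
5 never enters the attractor, so Bob can avoid the target forever.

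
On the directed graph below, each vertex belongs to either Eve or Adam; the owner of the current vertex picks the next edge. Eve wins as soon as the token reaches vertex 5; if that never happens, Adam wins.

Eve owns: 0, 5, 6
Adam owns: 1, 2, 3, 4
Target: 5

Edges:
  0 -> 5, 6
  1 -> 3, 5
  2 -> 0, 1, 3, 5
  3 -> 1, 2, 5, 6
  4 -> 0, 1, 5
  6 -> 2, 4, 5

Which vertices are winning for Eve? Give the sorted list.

0, 5, 6

A0 = {5}
A1: add {0, 6} — 0 (Eve) has 0→5; 6 (Eve) has 6→5.
A2 = A1; e.g. 1 (Adam) can still go to 3. Fixed point.
Eve's winning region = {0, 5, 6}.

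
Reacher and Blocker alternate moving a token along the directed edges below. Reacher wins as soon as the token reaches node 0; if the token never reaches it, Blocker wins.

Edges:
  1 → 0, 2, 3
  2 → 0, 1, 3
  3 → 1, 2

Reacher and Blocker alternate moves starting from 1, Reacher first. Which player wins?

Reacher

Track states (vertex, player-to-move).
A0 = {(0,Reacher), (0,Blocker)}
A1: add {(1,Reacher), (2,Reacher)}.
(1,Reacher) ∈ A1 ⇒ Reacher forces the target.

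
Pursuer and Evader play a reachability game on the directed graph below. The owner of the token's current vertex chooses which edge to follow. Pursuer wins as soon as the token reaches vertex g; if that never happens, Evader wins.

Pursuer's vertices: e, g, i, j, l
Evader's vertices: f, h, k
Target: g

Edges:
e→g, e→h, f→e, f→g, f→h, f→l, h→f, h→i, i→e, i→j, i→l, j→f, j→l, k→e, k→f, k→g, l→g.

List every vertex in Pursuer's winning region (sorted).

e, g, i, j, l

A0 = {g}
A1: add {e, l} — e (Pursuer) has e→g; l (Pursuer) has l→g.
A2: add {i, j} — i (Pursuer) has i→e; j (Pursuer) has j→l.
A3 = A2; e.g. f (Evader) can still go to h. Fixed point.
Pursuer's winning region = {e, g, i, j, l}.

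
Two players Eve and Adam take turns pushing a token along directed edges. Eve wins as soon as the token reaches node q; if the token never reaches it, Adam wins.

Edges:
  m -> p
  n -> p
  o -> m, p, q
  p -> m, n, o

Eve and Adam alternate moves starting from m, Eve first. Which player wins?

Track states (vertex, player-to-move).
A0 = {(q,Eve), (q,Adam)}
A1: add {(o,Eve)}.
A2 = A1; e.g. (m,Eve) stays out. (m,Eve) never enters ⇒ Adam avoids the target.

Adam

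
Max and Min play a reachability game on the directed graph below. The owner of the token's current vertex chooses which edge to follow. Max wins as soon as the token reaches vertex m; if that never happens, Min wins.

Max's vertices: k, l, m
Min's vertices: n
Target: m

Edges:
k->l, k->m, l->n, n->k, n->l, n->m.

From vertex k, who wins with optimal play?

Max

A0 = {m}
A1: add {k} — k (Max) has k→m.
A2 = A1; e.g. l (Max) has no edge into A1. Fixed point.
k ∈ A1, so Max can force the target.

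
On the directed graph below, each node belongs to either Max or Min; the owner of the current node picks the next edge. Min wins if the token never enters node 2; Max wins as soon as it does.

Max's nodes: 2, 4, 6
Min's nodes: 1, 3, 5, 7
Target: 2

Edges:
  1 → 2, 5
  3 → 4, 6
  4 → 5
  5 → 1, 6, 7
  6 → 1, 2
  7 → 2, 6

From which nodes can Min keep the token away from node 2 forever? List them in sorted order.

1, 3, 4, 5

A0 = {2}
A1: add {6} — 6 (Max) has 6→2.
A2: add {7} — 7 (Min): all of {2, 6} already in.
A3 = A2; e.g. 1 (Min) can still go to 5. Fixed point.
Max's attractor = {2, 6, 7}; Min avoids the target exactly from the complement.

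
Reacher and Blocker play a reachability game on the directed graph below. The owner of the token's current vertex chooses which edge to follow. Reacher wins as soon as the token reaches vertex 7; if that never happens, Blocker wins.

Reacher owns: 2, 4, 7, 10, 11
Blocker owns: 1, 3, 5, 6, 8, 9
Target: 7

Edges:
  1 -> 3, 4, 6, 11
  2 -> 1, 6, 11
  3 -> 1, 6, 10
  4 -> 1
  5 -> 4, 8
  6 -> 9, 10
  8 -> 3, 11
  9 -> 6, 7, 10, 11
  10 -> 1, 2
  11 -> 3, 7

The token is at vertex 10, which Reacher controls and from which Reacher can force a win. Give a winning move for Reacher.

2

A0 = {7}
A1: add {11} — 11 (Reacher) has 11→7.
A2: add {2} — 2 (Reacher) has 2→11.
A3: add {10} — 10 (Reacher) has 10→2.
A4 = A3; e.g. 1 (Blocker) can still go to 3. Fixed point.
From 10, successor 2 is in the attractor (rank 2); the other successor 1 is not.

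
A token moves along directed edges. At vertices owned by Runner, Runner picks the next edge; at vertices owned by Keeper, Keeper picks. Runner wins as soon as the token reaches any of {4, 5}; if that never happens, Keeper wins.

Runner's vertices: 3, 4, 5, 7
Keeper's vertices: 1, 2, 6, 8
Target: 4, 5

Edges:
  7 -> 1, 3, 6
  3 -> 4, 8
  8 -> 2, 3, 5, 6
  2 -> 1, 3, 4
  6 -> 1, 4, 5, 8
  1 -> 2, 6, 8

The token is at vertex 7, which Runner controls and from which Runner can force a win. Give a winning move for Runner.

3

A0 = {4, 5}
A1: add {3} — 3 (Runner) has 3→4.
A2: add {7} — 7 (Runner) has 7→3.
A3 = A2; e.g. 1 (Keeper) can still go to 2. Fixed point.
From 7, successor 3 is in the attractor (rank 1); the other successors 1, 6 are not.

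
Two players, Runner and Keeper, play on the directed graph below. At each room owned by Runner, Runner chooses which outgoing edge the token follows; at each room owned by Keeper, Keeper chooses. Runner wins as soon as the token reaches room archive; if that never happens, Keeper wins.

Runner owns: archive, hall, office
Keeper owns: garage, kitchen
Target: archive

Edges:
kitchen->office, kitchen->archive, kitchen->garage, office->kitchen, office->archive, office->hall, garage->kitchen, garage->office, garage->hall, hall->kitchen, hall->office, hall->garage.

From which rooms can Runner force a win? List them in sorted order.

archive, hall, office

A0 = {archive}
A1: add {office} — office (Runner) has office→archive.
A2: add {hall} — hall (Runner) has hall→office.
A3 = A2; e.g. kitchen (Keeper) can still go to garage. Fixed point.
Runner's winning region = {archive, hall, office}.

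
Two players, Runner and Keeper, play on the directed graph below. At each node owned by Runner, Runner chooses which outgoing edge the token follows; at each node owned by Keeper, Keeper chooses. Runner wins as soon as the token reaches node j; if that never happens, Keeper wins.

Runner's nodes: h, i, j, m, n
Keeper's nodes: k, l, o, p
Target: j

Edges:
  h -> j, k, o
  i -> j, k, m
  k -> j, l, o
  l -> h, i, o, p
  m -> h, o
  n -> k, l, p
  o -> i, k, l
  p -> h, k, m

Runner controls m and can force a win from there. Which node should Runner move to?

h

A0 = {j}
A1: add {h, i} — h (Runner) has h→j; i (Runner) has i→j.
A2: add {m} — m (Runner) has m→h.
A3 = A2; e.g. k (Keeper) can still go to l. Fixed point.
From m, successor h is in the attractor (rank 1); the other successor o is not.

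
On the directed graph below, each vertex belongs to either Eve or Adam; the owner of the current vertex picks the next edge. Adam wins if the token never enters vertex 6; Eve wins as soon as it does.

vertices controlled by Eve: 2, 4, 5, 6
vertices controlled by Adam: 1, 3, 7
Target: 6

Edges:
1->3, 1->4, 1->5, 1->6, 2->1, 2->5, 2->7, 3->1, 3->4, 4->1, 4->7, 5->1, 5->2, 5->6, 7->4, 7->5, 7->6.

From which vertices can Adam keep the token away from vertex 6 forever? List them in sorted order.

A0 = {6}
A1: add {5} — 5 (Eve) has 5→6.
A2: add {2} — 2 (Eve) has 2→5.
A3 = A2; e.g. 1 (Adam) can still go to 3. Fixed point.
Eve's attractor = {2, 5, 6}; Adam avoids the target exactly from the complement.

1, 3, 4, 7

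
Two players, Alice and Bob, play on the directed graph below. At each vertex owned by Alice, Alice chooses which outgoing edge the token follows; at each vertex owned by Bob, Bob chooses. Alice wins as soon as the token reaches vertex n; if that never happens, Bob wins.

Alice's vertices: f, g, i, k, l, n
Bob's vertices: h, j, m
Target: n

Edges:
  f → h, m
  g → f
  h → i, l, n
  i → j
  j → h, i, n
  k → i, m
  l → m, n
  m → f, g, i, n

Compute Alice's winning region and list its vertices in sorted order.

A0 = {n}
A1: add {l} — l (Alice) has l→n.
A2 = A1; e.g. f (Alice) has no edge into A1. Fixed point.
Alice's winning region = {l, n}.

l, n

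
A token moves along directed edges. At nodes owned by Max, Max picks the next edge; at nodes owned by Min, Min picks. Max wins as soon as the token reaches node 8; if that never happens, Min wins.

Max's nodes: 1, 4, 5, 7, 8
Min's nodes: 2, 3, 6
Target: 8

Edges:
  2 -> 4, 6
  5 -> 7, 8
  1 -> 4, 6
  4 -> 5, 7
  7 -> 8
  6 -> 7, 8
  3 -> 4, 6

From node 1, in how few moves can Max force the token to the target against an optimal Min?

3

A0 = {8}
A1: add {5, 7} — 5 (Max) has 5→8; 7 (Max) has 7→8.
A2: add {4, 6} — 4 (Max) has 4→5; 6 (Min): all of {7, 8} already in.
A3: add {1, 2, 3} — 1 (Max) has 1→4; 2 (Min): all of {4, 6} already in; 3 (Min): all of {4, 6} already in.
A3 = all vertices. Fixed point.
1 enters the attractor at level 3, so Max can force the target in 3 moves from there.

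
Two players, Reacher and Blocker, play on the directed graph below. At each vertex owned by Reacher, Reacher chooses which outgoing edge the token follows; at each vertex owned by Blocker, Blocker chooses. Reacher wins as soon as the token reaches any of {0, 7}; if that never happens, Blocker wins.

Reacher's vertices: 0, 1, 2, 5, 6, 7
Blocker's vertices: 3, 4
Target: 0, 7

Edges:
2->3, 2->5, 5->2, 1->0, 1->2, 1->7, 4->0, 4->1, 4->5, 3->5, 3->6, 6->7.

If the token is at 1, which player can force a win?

Reacher

A0 = {0, 7}
A1: add {1, 6} — 1 (Reacher) has 1→0; 6 (Reacher) has 6→7.
A2 = A1; e.g. 2 (Reacher) has no edge into A1. Fixed point.
1 ∈ A1, so Reacher can force the target.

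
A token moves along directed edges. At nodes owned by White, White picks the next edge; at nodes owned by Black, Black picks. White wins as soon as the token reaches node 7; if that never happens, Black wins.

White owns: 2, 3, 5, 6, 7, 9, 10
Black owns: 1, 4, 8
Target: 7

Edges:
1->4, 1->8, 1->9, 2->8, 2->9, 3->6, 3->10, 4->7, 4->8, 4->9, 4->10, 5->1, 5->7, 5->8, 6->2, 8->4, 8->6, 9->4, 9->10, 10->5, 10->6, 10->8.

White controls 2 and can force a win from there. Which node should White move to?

9

A0 = {7}
A1: add {5} — 5 (White) has 5→7.
A2: add {10} — 10 (White) has 10→5.
A3: add {3, 9} — 3 (White) has 3→10; 9 (White) has 9→10.
A4: add {2} — 2 (White) has 2→9.
A5: add {6} — 6 (White) has 6→2.
A6 = A5; e.g. 1 (Black) can still go to 4. Fixed point.
From 2, successor 9 is in the attractor (rank 3); the other successor 8 is not.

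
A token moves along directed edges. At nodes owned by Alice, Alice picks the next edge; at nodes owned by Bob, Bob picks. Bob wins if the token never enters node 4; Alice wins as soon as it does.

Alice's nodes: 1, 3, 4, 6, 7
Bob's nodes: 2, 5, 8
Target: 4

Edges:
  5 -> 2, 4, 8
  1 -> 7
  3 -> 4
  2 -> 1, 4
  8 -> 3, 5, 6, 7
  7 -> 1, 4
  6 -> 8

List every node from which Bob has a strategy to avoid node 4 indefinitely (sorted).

5, 6, 8

A0 = {4}
A1: add {3, 7} — 3 (Alice) has 3→4; 7 (Alice) has 7→4.
A2: add {1} — 1 (Alice) has 1→7.
A3: add {2} — 2 (Bob): all of {1, 4} already in.
A4 = A3; e.g. 5 (Bob) can still go to 8. Fixed point.
Alice's attractor = {1, 2, 3, 4, 7}; Bob avoids the target exactly from the complement.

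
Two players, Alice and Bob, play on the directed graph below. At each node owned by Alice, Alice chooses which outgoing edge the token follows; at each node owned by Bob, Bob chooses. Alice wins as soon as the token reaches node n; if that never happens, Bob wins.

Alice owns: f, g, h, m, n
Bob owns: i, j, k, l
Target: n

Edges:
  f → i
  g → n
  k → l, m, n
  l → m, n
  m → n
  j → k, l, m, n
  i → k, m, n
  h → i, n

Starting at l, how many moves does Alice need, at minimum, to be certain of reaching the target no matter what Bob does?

2

A0 = {n}
A1: add {g, h, m} — g (Alice) has g→n; h (Alice) has h→n; m (Alice) has m→n.
A2: add {l} — l (Bob): all of {m, n} already in.
l enters the attractor at level 2, so Alice can force the target in 2 moves from there.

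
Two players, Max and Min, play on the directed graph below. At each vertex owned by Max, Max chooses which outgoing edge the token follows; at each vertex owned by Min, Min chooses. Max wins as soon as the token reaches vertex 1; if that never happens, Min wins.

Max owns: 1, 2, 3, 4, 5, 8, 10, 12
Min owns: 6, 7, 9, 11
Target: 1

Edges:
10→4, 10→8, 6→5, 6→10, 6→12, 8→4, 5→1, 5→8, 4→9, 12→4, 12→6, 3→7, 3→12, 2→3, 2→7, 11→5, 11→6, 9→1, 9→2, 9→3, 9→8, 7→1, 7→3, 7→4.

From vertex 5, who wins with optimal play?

A0 = {1}
A1: add {5} — 5 (Max) has 5→1.
A2 = A1; e.g. 2 (Max) has no edge into A1. Fixed point.
5 ∈ A1, so Max can force the target.

Max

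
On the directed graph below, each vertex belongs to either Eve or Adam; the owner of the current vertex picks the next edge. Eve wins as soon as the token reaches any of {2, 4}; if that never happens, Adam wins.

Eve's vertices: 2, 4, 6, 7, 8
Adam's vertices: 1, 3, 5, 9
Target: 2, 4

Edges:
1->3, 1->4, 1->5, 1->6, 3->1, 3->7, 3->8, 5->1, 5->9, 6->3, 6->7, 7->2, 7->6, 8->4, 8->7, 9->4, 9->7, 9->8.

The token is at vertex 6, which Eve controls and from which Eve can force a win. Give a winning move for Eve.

A0 = {2, 4}
A1: add {7, 8} — 7 (Eve) has 7→2; 8 (Eve) has 8→4.
A2: add {6, 9} — 6 (Eve) has 6→7; 9 (Adam): all of {4, 7, 8} already in.
A3 = A2; e.g. 1 (Adam) can still go to 3. Fixed point.
From 6, successor 7 is in the attractor (rank 1); the other successor 3 is not.

7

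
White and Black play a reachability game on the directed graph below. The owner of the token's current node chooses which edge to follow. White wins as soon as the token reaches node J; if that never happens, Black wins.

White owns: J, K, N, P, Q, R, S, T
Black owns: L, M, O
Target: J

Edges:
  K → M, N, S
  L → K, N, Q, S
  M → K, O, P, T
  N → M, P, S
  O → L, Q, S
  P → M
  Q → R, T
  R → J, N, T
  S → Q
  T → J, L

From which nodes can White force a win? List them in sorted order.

J, K, L, N, O, Q, R, S, T

A0 = {J}
A1: add {R, T} — R (White) has R→J; T (White) has T→J.
A2: add {Q} — Q (White) has Q→R.
A3: add {S} — S (White) has S→Q.
A4: add {K, N} — K (White) has K→S; N (White) has N→S.
A5: add {L} — L (Black): all of {K, N, Q, S} already in.
A6: add {O} — O (Black): all of {L, Q, S} already in.
A7 = A6; e.g. M (Black) can still go to P. Fixed point.
White's winning region = {J, K, L, N, O, Q, R, S, T}.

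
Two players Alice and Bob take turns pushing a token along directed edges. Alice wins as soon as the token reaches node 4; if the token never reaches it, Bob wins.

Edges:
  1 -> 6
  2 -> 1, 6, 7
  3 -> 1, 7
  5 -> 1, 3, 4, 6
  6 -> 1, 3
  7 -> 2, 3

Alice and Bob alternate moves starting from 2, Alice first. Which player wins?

Track states (vertex, player-to-move).
A0 = {(4,Alice), (4,Bob)}
A1: add {(5,Alice)}.
A2 = A1; e.g. (1,Alice) stays out. (2,Alice) never enters ⇒ Bob avoids the target.

Bob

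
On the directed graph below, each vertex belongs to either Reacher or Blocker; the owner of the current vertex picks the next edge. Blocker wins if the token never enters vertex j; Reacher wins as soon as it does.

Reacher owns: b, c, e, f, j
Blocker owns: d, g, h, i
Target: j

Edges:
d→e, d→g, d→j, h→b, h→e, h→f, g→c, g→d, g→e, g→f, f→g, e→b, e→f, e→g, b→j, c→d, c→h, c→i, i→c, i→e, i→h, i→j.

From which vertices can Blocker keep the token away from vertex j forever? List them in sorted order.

c, d, f, g, h, i

A0 = {j}
A1: add {b} — b (Reacher) has b→j.
A2: add {e} — e (Reacher) has e→b.
A3 = A2; e.g. c (Reacher) has no edge into A2. Fixed point.
Reacher's attractor = {b, e, j}; Blocker avoids the target exactly from the complement.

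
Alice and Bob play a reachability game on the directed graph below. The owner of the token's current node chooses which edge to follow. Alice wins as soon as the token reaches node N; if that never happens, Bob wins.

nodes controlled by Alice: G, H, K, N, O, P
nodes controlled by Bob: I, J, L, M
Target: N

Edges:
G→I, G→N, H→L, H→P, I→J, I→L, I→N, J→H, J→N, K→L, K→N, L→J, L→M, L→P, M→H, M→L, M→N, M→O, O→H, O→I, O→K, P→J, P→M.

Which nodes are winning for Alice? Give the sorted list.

A0 = {N}
A1: add {G, K} — G (Alice) has G→N; K (Alice) has K→N.
A2: add {O} — O (Alice) has O→K.
A3 = A2; e.g. H (Alice) has no edge into A2. Fixed point.
Alice's winning region = {G, K, N, O}.

G, K, N, O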